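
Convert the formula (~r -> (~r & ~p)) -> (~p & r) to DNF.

(~r -> (~r & ~p)) -> (~p & r)
⇔ ~(~r -> (~r & ~p)) | (~p & r)   — eliminate ->
⇔ ~(~~r | (~r & ~p)) | (~p & r)   — eliminate ->
⇔ (~~~r & ~(~r & ~p)) | (~p & r)   — De Morgan
⇔ (~r & ~(~r & ~p)) | (~p & r)   — double negation
⇔ (~r & (~~r | ~~p)) | (~p & r)   — De Morgan
⇔ (~r & (r | ~~p)) | (~p & r)   — double negation
⇔ (~r & (r | p)) | (~p & r)   — double negation
⇔ (~r & r) | (~r & p) | (~p & r)   — distribute & over |
⇔ (~r & p) | (~p & r)   — simplify

(~r & p) | (~p & r)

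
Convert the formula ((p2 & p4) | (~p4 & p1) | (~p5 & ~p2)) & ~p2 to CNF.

((p2 & p4) | (~p4 & p1) | (~p5 & ~p2)) & ~p2
≡ (p2 | ~p4 | ~p5) & (p2 | ~p4 | ~p2) & (p2 | p1 | ~p5) & (p2 | p1 | ~p2) & (p4 | ~p4 | ~p5) & (p4 | ~p4 | ~p2) & (p4 | p1 | ~p5) & (p4 | p1 | ~p2) & ~p2
≡ (p2 | ~p4 | ~p5) & (p2 | p1 | ~p5) & (p4 | p1 | ~p5) & ~p2

(p2 | ~p4 | ~p5) & (p2 | p1 | ~p5) & (p4 | p1 | ~p5) & ~p2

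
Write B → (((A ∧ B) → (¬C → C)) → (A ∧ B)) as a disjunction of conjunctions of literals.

¬B ∨ (A ∧ B)

B → (((A ∧ B) → (¬C → C)) → (A ∧ B))
= ¬B ∨ (((A ∧ B) → (¬C → C)) → (A ∧ B))   — eliminate →
= ¬B ∨ ¬((A ∧ B) → (¬C → C)) ∨ (A ∧ B)   — eliminate →
= ¬B ∨ ¬(¬(A ∧ B) ∨ (¬C → C)) ∨ (A ∧ B)   — eliminate →
= ¬B ∨ ¬(¬(A ∧ B) ∨ ¬¬C ∨ C) ∨ (A ∧ B)   — eliminate →
= ¬B ∨ (¬¬(A ∧ B) ∧ ¬¬¬C ∧ ¬C) ∨ (A ∧ B)   — De Morgan
= ¬B ∨ (A ∧ B ∧ ¬¬¬C ∧ ¬C) ∨ (A ∧ B)   — double negation
= ¬B ∨ (A ∧ B ∧ ¬C ∧ ¬C) ∨ (A ∧ B)   — double negation
= ¬B ∨ (A ∧ B)   — simplify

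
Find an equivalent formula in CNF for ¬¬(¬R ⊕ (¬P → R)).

¬¬(¬R ⊕ (¬P → R))
≡ ¬¬((¬R ∨ (¬P → R)) ∧ ¬(¬R ∧ (¬P → R)))   (expand ⊕)
≡ ¬¬((¬R ∨ ¬¬P ∨ R) ∧ ¬(¬R ∧ (¬P → R)))   (eliminate →)
≡ ¬¬((¬R ∨ ¬¬P ∨ R) ∧ ¬(¬R ∧ (¬¬P ∨ R)))   (eliminate →)
≡ (¬R ∨ ¬¬P ∨ R) ∧ ¬(¬R ∧ (¬¬P ∨ R))   (double negation)
≡ (¬R ∨ P ∨ R) ∧ ¬(¬R ∧ (¬¬P ∨ R))   (double negation)
≡ (¬R ∨ P ∨ R) ∧ (¬¬R ∨ ¬(¬¬P ∨ R))   (De Morgan)
≡ (¬R ∨ P ∨ R) ∧ (R ∨ ¬(¬¬P ∨ R))   (double negation)
≡ (¬R ∨ P ∨ R) ∧ (R ∨ (¬¬¬P ∧ ¬R))   (De Morgan)
≡ (¬R ∨ P ∨ R) ∧ (R ∨ (¬P ∧ ¬R))   (double negation)
≡ (¬R ∨ P ∨ R) ∧ (R ∨ ¬P) ∧ (R ∨ ¬R)   (distribute ∨ over ∧)
≡ R ∨ ¬P   (simplify)

R ∨ ¬P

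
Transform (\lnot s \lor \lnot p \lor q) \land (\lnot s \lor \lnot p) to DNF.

\lnot s \lor \lnot p

(\lnot s \lor \lnot p \lor q) \land (\lnot s \lor \lnot p)
⇔ (\lnot s \land \lnot s) \lor (\lnot s \land \lnot p) \lor (\lnot p \land \lnot s) \lor (\lnot p \land \lnot p) \lor (q \land \lnot s) \lor (q \land \lnot p)   [distribute \land over \lor]
⇔ \lnot s \lor \lnot p   [simplify]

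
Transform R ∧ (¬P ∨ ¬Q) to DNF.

R ∧ (¬P ∨ ¬Q)
⇔ R ∧ ¬P ∨ R ∧ ¬Q   (distribute ∧ over ∨)

R ∧ ¬P ∨ R ∧ ¬Q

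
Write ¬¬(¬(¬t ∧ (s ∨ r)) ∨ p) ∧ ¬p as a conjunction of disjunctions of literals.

¬¬(¬(¬t ∧ (s ∨ r)) ∨ p) ∧ ¬p
= (¬(¬t ∧ (s ∨ r)) ∨ p) ∧ ¬p
= (¬¬t ∨ ¬(s ∨ r) ∨ p) ∧ ¬p
= (t ∨ ¬(s ∨ r) ∨ p) ∧ ¬p
= (t ∨ (¬s ∧ ¬r) ∨ p) ∧ ¬p
= (t ∨ ¬s ∨ p) ∧ (t ∨ ¬r ∨ p) ∧ ¬p

(t ∨ ¬s ∨ p) ∧ (t ∨ ¬r ∨ p) ∧ ¬p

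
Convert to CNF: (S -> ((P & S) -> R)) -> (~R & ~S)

(P | ~S) & ~R

(S -> ((P & S) -> R)) -> (~R & ~S)
≡ ~(S -> ((P & S) -> R)) | (~R & ~S)   [eliminate ->]
≡ ~(~S | ((P & S) -> R)) | (~R & ~S)   [eliminate ->]
≡ ~(~S | ~(P & S) | R) | (~R & ~S)   [eliminate ->]
≡ (~~S & ~~(P & S) & ~R) | (~R & ~S)   [De Morgan]
≡ (S & ~~(P & S) & ~R) | (~R & ~S)   [double negation]
≡ (S & P & S & ~R) | (~R & ~S)   [double negation]
≡ (S | ~R) & (S | ~S) & (P | ~R) & (P | ~S) & (S | ~R) & (S | ~S) & (~R | ~R) & (~R | ~S)   [distribute | over &]
≡ (P | ~S) & ~R   [simplify]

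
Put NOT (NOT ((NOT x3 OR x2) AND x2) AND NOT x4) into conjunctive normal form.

NOT (NOT ((NOT x3 OR x2) AND x2) AND NOT x4)
≡ NOT NOT ((NOT x3 OR x2) AND x2) OR NOT NOT x4   [De Morgan]
≡ ((NOT x3 OR x2) AND x2) OR NOT NOT x4   [double negation]
≡ ((NOT x3 OR x2) AND x2) OR x4   [double negation]
≡ (NOT x3 OR x2 OR x4) AND (x2 OR x4)   [distribute OR over AND]
≡ x2 OR x4   [simplify]

x2 OR x4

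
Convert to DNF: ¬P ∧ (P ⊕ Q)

¬P ∧ (P ⊕ Q)
= ¬P ∧ ((P ∧ ¬Q) ∨ (¬P ∧ Q))   (expand ⊕)
= (¬P ∧ P ∧ ¬Q) ∨ (¬P ∧ ¬P ∧ Q)   (distribute ∧ over ∨)
= ¬P ∧ Q   (simplify)

¬P ∧ Q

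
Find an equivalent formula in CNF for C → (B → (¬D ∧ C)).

C → (B → (¬D ∧ C))
⇔ ¬C ∨ (B → (¬D ∧ C))   [eliminate →]
⇔ ¬C ∨ ¬B ∨ (¬D ∧ C)   [eliminate →]
⇔ (¬C ∨ ¬B ∨ ¬D) ∧ (¬C ∨ ¬B ∨ C)   [distribute ∨ over ∧]
⇔ ¬C ∨ ¬B ∨ ¬D   [simplify]

¬C ∨ ¬B ∨ ¬D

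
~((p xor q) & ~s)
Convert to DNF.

(~p & ~q) | (q & p) | s

~((p xor q) & ~s)
≡ ~(((p & ~q) | (~p & q)) & ~s)
≡ ~((p & ~q) | (~p & q)) | ~~s
≡ (~(p & ~q) & ~(~p & q)) | ~~s
≡ ((~p | ~~q) & ~(~p & q)) | ~~s
≡ ((~p | q) & ~(~p & q)) | ~~s
≡ ((~p | q) & (~~p | ~q)) | ~~s
≡ ((~p | q) & (p | ~q)) | ~~s
≡ ((~p | q) & (p | ~q)) | s
≡ (~p & p) | (~p & ~q) | (q & p) | (q & ~q) | s
≡ (~p & ~q) | (q & p) | s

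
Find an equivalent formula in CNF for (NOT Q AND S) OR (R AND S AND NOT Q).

(NOT Q AND S) OR (R AND S AND NOT Q)
≡ (NOT Q OR R) AND (NOT Q OR S) AND (NOT Q OR NOT Q) AND (S OR R) AND (S OR S) AND (S OR NOT Q)   (distribute OR over AND)
≡ NOT Q AND S   (simplify)

NOT Q AND S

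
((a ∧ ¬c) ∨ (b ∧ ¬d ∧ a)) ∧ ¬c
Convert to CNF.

((a ∧ ¬c) ∨ (b ∧ ¬d ∧ a)) ∧ ¬c
⇔ (a ∨ b) ∧ (a ∨ ¬d) ∧ (a ∨ a) ∧ (¬c ∨ b) ∧ (¬c ∨ ¬d) ∧ (¬c ∨ a) ∧ ¬c   — distribute ∨ over ∧
⇔ a ∧ ¬c   — simplify

a ∧ ¬c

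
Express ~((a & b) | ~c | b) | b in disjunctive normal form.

(~b & c) | b

~((a & b) | ~c | b) | b
= (~(a & b) & ~~c & ~b) | b   [De Morgan]
= ((~a | ~b) & ~~c & ~b) | b   [De Morgan]
= ((~a | ~b) & c & ~b) | b   [double negation]
= (~a & c & ~b) | (~b & c & ~b) | b   [distribute & over |]
= (~b & c) | b   [simplify]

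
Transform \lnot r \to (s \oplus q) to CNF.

\lnot r \to (s \oplus q)
⇔ \lnot \lnot r \lor (s \oplus q)   [eliminate \to]
⇔ \lnot \lnot r \lor ((s \lor q) \land \lnot (s \land q))   [expand \oplus]
⇔ r \lor ((s \lor q) \land \lnot (s \land q))   [double negation]
⇔ r \lor ((s \lor q) \land (\lnot s \lor \lnot q))   [De Morgan]
⇔ (r \lor s \lor q) \land (r \lor \lnot s \lor \lnot q)   [distribute \lor over \land]

(r \lor s \lor q) \land (r \lor \lnot s \lor \lnot q)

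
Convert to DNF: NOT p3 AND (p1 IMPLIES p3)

NOT p3 AND (p1 IMPLIES p3)
≡ NOT p3 AND (NOT p1 OR p3)   [eliminate IMPLIES]
≡ (NOT p3 AND NOT p1) OR (NOT p3 AND p3)   [distribute AND over OR]
≡ NOT p3 AND NOT p1   [simplify]

NOT p3 AND NOT p1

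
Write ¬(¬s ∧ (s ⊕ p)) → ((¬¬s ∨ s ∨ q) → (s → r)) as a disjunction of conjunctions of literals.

¬s ∨ r

¬(¬s ∧ (s ⊕ p)) → ((¬¬s ∨ s ∨ q) → (s → r))
⇔ ¬¬(¬s ∧ (s ⊕ p)) ∨ ((¬¬s ∨ s ∨ q) → (s → r))
⇔ ¬¬(¬s ∧ ((s ∧ ¬p) ∨ (¬s ∧ p))) ∨ ((¬¬s ∨ s ∨ q) → (s → r))
⇔ ¬¬(¬s ∧ ((s ∧ ¬p) ∨ (¬s ∧ p))) ∨ ¬(¬¬s ∨ s ∨ q) ∨ (s → r)
⇔ ¬¬(¬s ∧ ((s ∧ ¬p) ∨ (¬s ∧ p))) ∨ ¬(¬¬s ∨ s ∨ q) ∨ ¬s ∨ r
⇔ (¬s ∧ ((s ∧ ¬p) ∨ (¬s ∧ p))) ∨ ¬(¬¬s ∨ s ∨ q) ∨ ¬s ∨ r
⇔ (¬s ∧ ((s ∧ ¬p) ∨ (¬s ∧ p))) ∨ (¬¬¬s ∧ ¬s ∧ ¬q) ∨ ¬s ∨ r
⇔ (¬s ∧ ((s ∧ ¬p) ∨ (¬s ∧ p))) ∨ (¬s ∧ ¬s ∧ ¬q) ∨ ¬s ∨ r
⇔ (¬s ∧ s ∧ ¬p) ∨ (¬s ∧ ¬s ∧ p) ∨ (¬s ∧ ¬s ∧ ¬q) ∨ ¬s ∨ r
⇔ ¬s ∨ r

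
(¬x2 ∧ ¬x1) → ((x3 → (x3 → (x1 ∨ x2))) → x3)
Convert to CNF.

(¬x2 ∧ ¬x1) → ((x3 → (x3 → (x1 ∨ x2))) → x3)
⇔ ¬(¬x2 ∧ ¬x1) ∨ ((x3 → (x3 → (x1 ∨ x2))) → x3)
⇔ ¬(¬x2 ∧ ¬x1) ∨ ¬(x3 → (x3 → (x1 ∨ x2))) ∨ x3
⇔ ¬(¬x2 ∧ ¬x1) ∨ ¬(¬x3 ∨ (x3 → (x1 ∨ x2))) ∨ x3
⇔ ¬(¬x2 ∧ ¬x1) ∨ ¬(¬x3 ∨ ¬x3 ∨ x1 ∨ x2) ∨ x3
⇔ ¬¬x2 ∨ ¬¬x1 ∨ ¬(¬x3 ∨ ¬x3 ∨ x1 ∨ x2) ∨ x3
⇔ x2 ∨ ¬¬x1 ∨ ¬(¬x3 ∨ ¬x3 ∨ x1 ∨ x2) ∨ x3
⇔ x2 ∨ x1 ∨ ¬(¬x3 ∨ ¬x3 ∨ x1 ∨ x2) ∨ x3
⇔ x2 ∨ x1 ∨ (¬¬x3 ∧ ¬¬x3 ∧ ¬x1 ∧ ¬x2) ∨ x3
⇔ x2 ∨ x1 ∨ (x3 ∧ ¬¬x3 ∧ ¬x1 ∧ ¬x2) ∨ x3
⇔ x2 ∨ x1 ∨ (x3 ∧ x3 ∧ ¬x1 ∧ ¬x2) ∨ x3
⇔ (x2 ∨ x1 ∨ x3 ∨ x3) ∧ (x2 ∨ x1 ∨ x3 ∨ x3) ∧ (x2 ∨ x1 ∨ ¬x1 ∨ x3) ∧ (x2 ∨ x1 ∨ ¬x2 ∨ x3)
⇔ x2 ∨ x1 ∨ x3

x2 ∨ x1 ∨ x3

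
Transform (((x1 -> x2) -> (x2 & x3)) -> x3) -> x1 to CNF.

(x1 | x2) & (x1 | x3) & (~x3 | x1)

(((x1 -> x2) -> (x2 & x3)) -> x3) -> x1
= ~(((x1 -> x2) -> (x2 & x3)) -> x3) | x1   [eliminate ->]
= ~(~((x1 -> x2) -> (x2 & x3)) | x3) | x1   [eliminate ->]
= ~(~(~(x1 -> x2) | (x2 & x3)) | x3) | x1   [eliminate ->]
= ~(~(~(~x1 | x2) | (x2 & x3)) | x3) | x1   [eliminate ->]
= (~~(~(~x1 | x2) | (x2 & x3)) & ~x3) | x1   [De Morgan]
= ((~(~x1 | x2) | (x2 & x3)) & ~x3) | x1   [double negation]
= (((~~x1 & ~x2) | (x2 & x3)) & ~x3) | x1   [De Morgan]
= (((x1 & ~x2) | (x2 & x3)) & ~x3) | x1   [double negation]
= (x1 | x2 | x1) & (x1 | x3 | x1) & (~x2 | x2 | x1) & (~x2 | x3 | x1) & (~x3 | x1)   [distribute | over &]
= (x1 | x2) & (x1 | x3) & (~x3 | x1)   [simplify]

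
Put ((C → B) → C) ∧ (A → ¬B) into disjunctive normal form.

(C ∧ ¬B) ∨ (C ∧ ¬A)

((C → B) → C) ∧ (A → ¬B)
= (¬(C → B) ∨ C) ∧ (A → ¬B)   — eliminate →
= (¬(¬C ∨ B) ∨ C) ∧ (A → ¬B)   — eliminate →
= (¬(¬C ∨ B) ∨ C) ∧ (¬A ∨ ¬B)   — eliminate →
= ((¬¬C ∧ ¬B) ∨ C) ∧ (¬A ∨ ¬B)   — De Morgan
= ((C ∧ ¬B) ∨ C) ∧ (¬A ∨ ¬B)   — double negation
= (C ∧ ¬B ∧ ¬A) ∨ (C ∧ ¬B ∧ ¬B) ∨ (C ∧ ¬A) ∨ (C ∧ ¬B)   — distribute ∧ over ∨
= (C ∧ ¬B) ∨ (C ∧ ¬A)   — simplify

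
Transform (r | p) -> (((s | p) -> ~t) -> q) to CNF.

(~r | s | p | q) & (~r | t | q) & (~p | t | q)

(r | p) -> (((s | p) -> ~t) -> q)
= ~(r | p) | (((s | p) -> ~t) -> q)   (eliminate ->)
= ~(r | p) | ~((s | p) -> ~t) | q   (eliminate ->)
= ~(r | p) | ~(~(s | p) | ~t) | q   (eliminate ->)
= (~r & ~p) | ~(~(s | p) | ~t) | q   (De Morgan)
= (~r & ~p) | (~~(s | p) & ~~t) | q   (De Morgan)
= (~r & ~p) | ((s | p) & ~~t) | q   (double negation)
= (~r & ~p) | ((s | p) & t) | q   (double negation)
= (~r | s | p | q) & (~r | t | q) & (~p | s | p | q) & (~p | t | q)   (distribute | over &)
= (~r | s | p | q) & (~r | t | q) & (~p | t | q)   (simplify)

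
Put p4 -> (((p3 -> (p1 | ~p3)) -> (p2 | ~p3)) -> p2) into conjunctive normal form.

(~p4 | ~p3 | p1 | p2) & (~p4 | p3 | p2)

p4 -> (((p3 -> (p1 | ~p3)) -> (p2 | ~p3)) -> p2)
≡ ~p4 | (((p3 -> (p1 | ~p3)) -> (p2 | ~p3)) -> p2)   [eliminate ->]
≡ ~p4 | ~((p3 -> (p1 | ~p3)) -> (p2 | ~p3)) | p2   [eliminate ->]
≡ ~p4 | ~(~(p3 -> (p1 | ~p3)) | p2 | ~p3) | p2   [eliminate ->]
≡ ~p4 | ~(~(~p3 | p1 | ~p3) | p2 | ~p3) | p2   [eliminate ->]
≡ ~p4 | (~~(~p3 | p1 | ~p3) & ~p2 & ~~p3) | p2   [De Morgan]
≡ ~p4 | ((~p3 | p1 | ~p3) & ~p2 & ~~p3) | p2   [double negation]
≡ ~p4 | ((~p3 | p1 | ~p3) & ~p2 & p3) | p2   [double negation]
≡ (~p4 | ~p3 | p1 | ~p3 | p2) & (~p4 | ~p2 | p2) & (~p4 | p3 | p2)   [distribute | over &]
≡ (~p4 | ~p3 | p1 | p2) & (~p4 | p3 | p2)   [simplify]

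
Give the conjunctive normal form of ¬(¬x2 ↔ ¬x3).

¬(¬x2 ↔ ¬x3)
≡ ¬((¬x2 → ¬x3) ∧ (¬x3 → ¬x2))   — eliminate ↔
≡ ¬((¬¬x2 ∨ ¬x3) ∧ (¬x3 → ¬x2))   — eliminate →
≡ ¬((¬¬x2 ∨ ¬x3) ∧ (¬¬x3 ∨ ¬x2))   — eliminate →
≡ ¬(¬¬x2 ∨ ¬x3) ∨ ¬(¬¬x3 ∨ ¬x2)   — De Morgan
≡ (¬¬¬x2 ∧ ¬¬x3) ∨ ¬(¬¬x3 ∨ ¬x2)   — De Morgan
≡ (¬x2 ∧ ¬¬x3) ∨ ¬(¬¬x3 ∨ ¬x2)   — double negation
≡ (¬x2 ∧ x3) ∨ ¬(¬¬x3 ∨ ¬x2)   — double negation
≡ (¬x2 ∧ x3) ∨ (¬¬¬x3 ∧ ¬¬x2)   — De Morgan
≡ (¬x2 ∧ x3) ∨ (¬x3 ∧ ¬¬x2)   — double negation
≡ (¬x2 ∧ x3) ∨ (¬x3 ∧ x2)   — double negation
≡ (¬x2 ∨ ¬x3) ∧ (¬x2 ∨ x2) ∧ (x3 ∨ ¬x3) ∧ (x3 ∨ x2)   — distribute ∨ over ∧
≡ (¬x2 ∨ ¬x3) ∧ (x3 ∨ x2)   — simplify

(¬x2 ∨ ¬x3) ∧ (x3 ∨ x2)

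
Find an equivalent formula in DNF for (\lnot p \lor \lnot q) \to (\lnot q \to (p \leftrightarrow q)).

q \lor (\lnot p \land \lnot q)

(\lnot p \lor \lnot q) \to (\lnot q \to (p \leftrightarrow q))
≡ \lnot (\lnot p \lor \lnot q) \lor (\lnot q \to (p \leftrightarrow q))   — eliminate \to
≡ \lnot (\lnot p \lor \lnot q) \lor \lnot \lnot q \lor (p \leftrightarrow q)   — eliminate \to
≡ \lnot (\lnot p \lor \lnot q) \lor \lnot \lnot q \lor ((p \to q) \land (q \to p))   — eliminate \leftrightarrow
≡ \lnot (\lnot p \lor \lnot q) \lor \lnot \lnot q \lor ((\lnot p \lor q) \land (q \to p))   — eliminate \to
≡ \lnot (\lnot p \lor \lnot q) \lor \lnot \lnot q \lor ((\lnot p \lor q) \land (\lnot q \lor p))   — eliminate \to
≡ (\lnot \lnot p \land \lnot \lnot q) \lor \lnot \lnot q \lor ((\lnot p \lor q) \land (\lnot q \lor p))   — De Morgan
≡ (p \land \lnot \lnot q) \lor \lnot \lnot q \lor ((\lnot p \lor q) \land (\lnot q \lor p))   — double negation
≡ (p \land q) \lor \lnot \lnot q \lor ((\lnot p \lor q) \land (\lnot q \lor p))   — double negation
≡ (p \land q) \lor q \lor ((\lnot p \lor q) \land (\lnot q \lor p))   — double negation
≡ (p \land q) \lor q \lor (\lnot p \land \lnot q) \lor (\lnot p \land p) \lor (q \land \lnot q) \lor (q \land p)   — distribute \land over \lor
≡ q \lor (\lnot p \land \lnot q)   — simplify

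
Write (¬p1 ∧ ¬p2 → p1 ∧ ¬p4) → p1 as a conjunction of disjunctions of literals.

(¬p1 ∧ ¬p2 → p1 ∧ ¬p4) → p1
≡ ¬(¬p1 ∧ ¬p2 → p1 ∧ ¬p4) ∨ p1   (eliminate →)
≡ ¬(¬(¬p1 ∧ ¬p2) ∨ p1 ∧ ¬p4) ∨ p1   (eliminate →)
≡ ¬¬(¬p1 ∧ ¬p2) ∧ ¬(p1 ∧ ¬p4) ∨ p1   (De Morgan)
≡ ¬p1 ∧ ¬p2 ∧ ¬(p1 ∧ ¬p4) ∨ p1   (double negation)
≡ ¬p1 ∧ ¬p2 ∧ (¬p1 ∨ ¬¬p4) ∨ p1   (De Morgan)
≡ ¬p1 ∧ ¬p2 ∧ (¬p1 ∨ p4) ∨ p1   (double negation)
≡ (¬p1 ∨ p1) ∧ (¬p2 ∨ p1) ∧ (¬p1 ∨ p4 ∨ p1)   (distribute ∨ over ∧)
≡ ¬p2 ∨ p1   (simplify)

¬p2 ∨ p1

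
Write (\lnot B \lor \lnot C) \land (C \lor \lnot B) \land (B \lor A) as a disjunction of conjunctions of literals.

(\lnot B \lor \lnot C) \land (C \lor \lnot B) \land (B \lor A)
⇔ (\lnot B \land C \land B) \lor (\lnot B \land C \land A) \lor (\lnot B \land \lnot B \land B) \lor (\lnot B \land \lnot B \land A) \lor (\lnot C \land C \land B) \lor (\lnot C \land C \land A) \lor (\lnot C \land \lnot B \land B) \lor (\lnot C \land \lnot B \land A)   (distribute \land over \lor)
⇔ \lnot B \land A   (simplify)

\lnot B \land A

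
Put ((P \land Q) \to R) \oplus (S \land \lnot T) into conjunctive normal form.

((P \land Q) \to R) \oplus (S \land \lnot T)
= (((P \land Q) \to R) \lor (S \land \lnot T)) \land \lnot (((P \land Q) \to R) \land S \land \lnot T)   — expand \oplus
= (\lnot (P \land Q) \lor R \lor (S \land \lnot T)) \land \lnot (((P \land Q) \to R) \land S \land \lnot T)   — eliminate \to
= (\lnot (P \land Q) \lor R \lor (S \land \lnot T)) \land \lnot ((\lnot (P \land Q) \lor R) \land S \land \lnot T)   — eliminate \to
= (\lnot P \lor \lnot Q \lor R \lor (S \land \lnot T)) \land \lnot ((\lnot (P \land Q) \lor R) \land S \land \lnot T)   — De Morgan
= (\lnot P \lor \lnot Q \lor R \lor (S \land \lnot T)) \land (\lnot (\lnot (P \land Q) \lor R) \lor \lnot S \lor \lnot \lnot T)   — De Morgan
= (\lnot P \lor \lnot Q \lor R \lor (S \land \lnot T)) \land ((\lnot \lnot (P \land Q) \land \lnot R) \lor \lnot S \lor \lnot \lnot T)   — De Morgan
= (\lnot P \lor \lnot Q \lor R \lor (S \land \lnot T)) \land ((P \land Q \land \lnot R) \lor \lnot S \lor \lnot \lnot T)   — double negation
= (\lnot P \lor \lnot Q \lor R \lor (S \land \lnot T)) \land ((P \land Q \land \lnot R) \lor \lnot S \lor T)   — double negation
= (\lnot P \lor \lnot Q \lor R \lor S) \land (\lnot P \lor \lnot Q \lor R \lor \lnot T) \land (P \lor \lnot S \lor T) \land (Q \lor \lnot S \lor T) \land (\lnot R \lor \lnot S \lor T)   — distribute \lor over \land

(\lnot P \lor \lnot Q \lor R \lor S) \land (\lnot P \lor \lnot Q \lor R \lor \lnot T) \land (P \lor \lnot S \lor T) \land (Q \lor \lnot S \lor T) \land (\lnot R \lor \lnot S \lor T)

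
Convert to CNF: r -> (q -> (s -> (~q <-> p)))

~r | ~q | ~s | ~p

r -> (q -> (s -> (~q <-> p)))
⇔ ~r | (q -> (s -> (~q <-> p)))
⇔ ~r | ~q | (s -> (~q <-> p))
⇔ ~r | ~q | ~s | (~q <-> p)
⇔ ~r | ~q | ~s | ((~q -> p) & (p -> ~q))
⇔ ~r | ~q | ~s | ((~~q | p) & (p -> ~q))
⇔ ~r | ~q | ~s | ((~~q | p) & (~p | ~q))
⇔ ~r | ~q | ~s | ((q | p) & (~p | ~q))
⇔ (~r | ~q | ~s | q | p) & (~r | ~q | ~s | ~p | ~q)
⇔ ~r | ~q | ~s | ~p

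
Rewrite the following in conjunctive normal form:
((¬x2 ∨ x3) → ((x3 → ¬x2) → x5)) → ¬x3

(¬x3 ∨ ¬x2) ∧ (¬x5 ∨ ¬x3)

((¬x2 ∨ x3) → ((x3 → ¬x2) → x5)) → ¬x3
≡ ¬((¬x2 ∨ x3) → ((x3 → ¬x2) → x5)) ∨ ¬x3   [eliminate →]
≡ ¬(¬(¬x2 ∨ x3) ∨ ((x3 → ¬x2) → x5)) ∨ ¬x3   [eliminate →]
≡ ¬(¬(¬x2 ∨ x3) ∨ ¬(x3 → ¬x2) ∨ x5) ∨ ¬x3   [eliminate →]
≡ ¬(¬(¬x2 ∨ x3) ∨ ¬(¬x3 ∨ ¬x2) ∨ x5) ∨ ¬x3   [eliminate →]
≡ (¬¬(¬x2 ∨ x3) ∧ ¬¬(¬x3 ∨ ¬x2) ∧ ¬x5) ∨ ¬x3   [De Morgan]
≡ ((¬x2 ∨ x3) ∧ ¬¬(¬x3 ∨ ¬x2) ∧ ¬x5) ∨ ¬x3   [double negation]
≡ ((¬x2 ∨ x3) ∧ (¬x3 ∨ ¬x2) ∧ ¬x5) ∨ ¬x3   [double negation]
≡ (¬x2 ∨ x3 ∨ ¬x3) ∧ (¬x3 ∨ ¬x2 ∨ ¬x3) ∧ (¬x5 ∨ ¬x3)   [distribute ∨ over ∧]
≡ (¬x3 ∨ ¬x2) ∧ (¬x5 ∨ ¬x3)   [simplify]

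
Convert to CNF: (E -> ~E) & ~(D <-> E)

(E -> ~E) & ~(D <-> E)
⇔ (~E | ~E) & ~(D <-> E)   [eliminate ->]
⇔ (~E | ~E) & ~((D -> E) & (E -> D))   [eliminate <->]
⇔ (~E | ~E) & ~((~D | E) & (E -> D))   [eliminate ->]
⇔ (~E | ~E) & ~((~D | E) & (~E | D))   [eliminate ->]
⇔ (~E | ~E) & (~(~D | E) | ~(~E | D))   [De Morgan]
⇔ (~E | ~E) & ((~~D & ~E) | ~(~E | D))   [De Morgan]
⇔ (~E | ~E) & ((D & ~E) | ~(~E | D))   [double negation]
⇔ (~E | ~E) & ((D & ~E) | (~~E & ~D))   [De Morgan]
⇔ (~E | ~E) & ((D & ~E) | (E & ~D))   [double negation]
⇔ (~E | ~E) & (D | E) & (D | ~D) & (~E | E) & (~E | ~D)   [distribute | over &]
⇔ ~E & (D | E)   [simplify]

~E & (D | E)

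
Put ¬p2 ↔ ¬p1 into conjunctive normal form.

(p2 ∨ ¬p1) ∧ (p1 ∨ ¬p2)

¬p2 ↔ ¬p1
≡ (¬p2 → ¬p1) ∧ (¬p1 → ¬p2)   (eliminate ↔)
≡ (¬¬p2 ∨ ¬p1) ∧ (¬p1 → ¬p2)   (eliminate →)
≡ (¬¬p2 ∨ ¬p1) ∧ (¬¬p1 ∨ ¬p2)   (eliminate →)
≡ (p2 ∨ ¬p1) ∧ (¬¬p1 ∨ ¬p2)   (double negation)
≡ (p2 ∨ ¬p1) ∧ (p1 ∨ ¬p2)   (double negation)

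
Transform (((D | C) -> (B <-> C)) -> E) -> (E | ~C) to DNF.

(C & B & ~E) | E | ~C

(((D | C) -> (B <-> C)) -> E) -> (E | ~C)
⇔ ~(((D | C) -> (B <-> C)) -> E) | E | ~C   — eliminate ->
⇔ ~(~((D | C) -> (B <-> C)) | E) | E | ~C   — eliminate ->
⇔ ~(~(~(D | C) | (B <-> C)) | E) | E | ~C   — eliminate ->
⇔ ~(~(~(D | C) | ((B -> C) & (C -> B))) | E) | E | ~C   — eliminate <->
⇔ ~(~(~(D | C) | ((~B | C) & (C -> B))) | E) | E | ~C   — eliminate ->
⇔ ~(~(~(D | C) | ((~B | C) & (~C | B))) | E) | E | ~C   — eliminate ->
⇔ (~~(~(D | C) | ((~B | C) & (~C | B))) & ~E) | E | ~C   — De Morgan
⇔ ((~(D | C) | ((~B | C) & (~C | B))) & ~E) | E | ~C   — double negation
⇔ (((~D & ~C) | ((~B | C) & (~C | B))) & ~E) | E | ~C   — De Morgan
⇔ (~D & ~C & ~E) | (~B & ~C & ~E) | (~B & B & ~E) | (C & ~C & ~E) | (C & B & ~E) | E | ~C   — distribute & over |
⇔ (C & B & ~E) | E | ~C   — simplify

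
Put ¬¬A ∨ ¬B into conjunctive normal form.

A ∨ ¬B

¬¬A ∨ ¬B
⇔ A ∨ ¬B   [double negation]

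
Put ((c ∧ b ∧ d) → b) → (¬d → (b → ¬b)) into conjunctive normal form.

((c ∧ b ∧ d) → b) → (¬d → (b → ¬b))
= ¬((c ∧ b ∧ d) → b) ∨ (¬d → (b → ¬b))
= ¬(¬(c ∧ b ∧ d) ∨ b) ∨ (¬d → (b → ¬b))
= ¬(¬(c ∧ b ∧ d) ∨ b) ∨ ¬¬d ∨ (b → ¬b)
= ¬(¬(c ∧ b ∧ d) ∨ b) ∨ ¬¬d ∨ ¬b ∨ ¬b
= (¬¬(c ∧ b ∧ d) ∧ ¬b) ∨ ¬¬d ∨ ¬b ∨ ¬b
= (c ∧ b ∧ d ∧ ¬b) ∨ ¬¬d ∨ ¬b ∨ ¬b
= (c ∧ b ∧ d ∧ ¬b) ∨ d ∨ ¬b ∨ ¬b
= (c ∨ d ∨ ¬b ∨ ¬b) ∧ (b ∨ d ∨ ¬b ∨ ¬b) ∧ (d ∨ d ∨ ¬b ∨ ¬b) ∧ (¬b ∨ d ∨ ¬b ∨ ¬b)
= d ∨ ¬b

d ∨ ¬b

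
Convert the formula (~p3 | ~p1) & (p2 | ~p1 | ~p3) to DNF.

(~p3 | ~p1) & (p2 | ~p1 | ~p3)
≡ (~p3 & p2) | (~p3 & ~p1) | (~p3 & ~p3) | (~p1 & p2) | (~p1 & ~p1) | (~p1 & ~p3)   [distribute & over |]
≡ ~p3 | ~p1   [simplify]

~p3 | ~p1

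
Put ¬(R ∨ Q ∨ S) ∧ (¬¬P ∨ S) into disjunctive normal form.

¬(R ∨ Q ∨ S) ∧ (¬¬P ∨ S)
⇔ ¬R ∧ ¬Q ∧ ¬S ∧ (¬¬P ∨ S)   [De Morgan]
⇔ ¬R ∧ ¬Q ∧ ¬S ∧ (P ∨ S)   [double negation]
⇔ (¬R ∧ ¬Q ∧ ¬S ∧ P) ∨ (¬R ∧ ¬Q ∧ ¬S ∧ S)   [distribute ∧ over ∨]
⇔ ¬R ∧ ¬Q ∧ ¬S ∧ P   [simplify]

¬R ∧ ¬Q ∧ ¬S ∧ P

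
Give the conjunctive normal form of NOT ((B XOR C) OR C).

(NOT B OR C) AND NOT C

NOT ((B XOR C) OR C)
≡ NOT (((B OR C) AND NOT (B AND C)) OR C)   — expand XOR
≡ NOT ((B OR C) AND NOT (B AND C)) AND NOT C   — De Morgan
≡ (NOT (B OR C) OR NOT NOT (B AND C)) AND NOT C   — De Morgan
≡ ((NOT B AND NOT C) OR NOT NOT (B AND C)) AND NOT C   — De Morgan
≡ ((NOT B AND NOT C) OR (B AND C)) AND NOT C   — double negation
≡ (NOT B OR B) AND (NOT B OR C) AND (NOT C OR B) AND (NOT C OR C) AND NOT C   — distribute OR over AND
≡ (NOT B OR C) AND NOT C   — simplify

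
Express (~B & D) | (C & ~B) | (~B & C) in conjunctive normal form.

(~B & D) | (C & ~B) | (~B & C)
≡ (~B | C | ~B) & (~B | C | C) & (~B | ~B | ~B) & (~B | ~B | C) & (D | C | ~B) & (D | C | C) & (D | ~B | ~B) & (D | ~B | C)   (distribute | over &)
≡ ~B & (D | C)   (simplify)

~B & (D | C)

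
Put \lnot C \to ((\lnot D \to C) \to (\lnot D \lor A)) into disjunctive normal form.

C \lor \lnot D \lor A

\lnot C \to ((\lnot D \to C) \to (\lnot D \lor A))
= \lnot \lnot C \lor ((\lnot D \to C) \to (\lnot D \lor A))   (eliminate \to)
= \lnot \lnot C \lor \lnot (\lnot D \to C) \lor \lnot D \lor A   (eliminate \to)
= \lnot \lnot C \lor \lnot (\lnot \lnot D \lor C) \lor \lnot D \lor A   (eliminate \to)
= C \lor \lnot (\lnot \lnot D \lor C) \lor \lnot D \lor A   (double negation)
= C \lor (\lnot \lnot \lnot D \land \lnot C) \lor \lnot D \lor A   (De Morgan)
= C \lor (\lnot D \land \lnot C) \lor \lnot D \lor A   (double negation)
= C \lor \lnot D \lor A   (simplify)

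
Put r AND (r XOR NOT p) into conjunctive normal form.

r AND (NOT r OR p)

r AND (r XOR NOT p)
≡ r AND (r OR NOT p) AND NOT (r AND NOT p)   [expand XOR]
≡ r AND (r OR NOT p) AND (NOT r OR NOT NOT p)   [De Morgan]
≡ r AND (r OR NOT p) AND (NOT r OR p)   [double negation]
≡ r AND (NOT r OR p)   [simplify]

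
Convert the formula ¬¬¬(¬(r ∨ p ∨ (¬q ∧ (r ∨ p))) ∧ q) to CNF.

r ∨ p ∨ ¬q

¬¬¬(¬(r ∨ p ∨ (¬q ∧ (r ∨ p))) ∧ q)
⇔ ¬(¬(r ∨ p ∨ (¬q ∧ (r ∨ p))) ∧ q)   [double negation]
⇔ ¬¬(r ∨ p ∨ (¬q ∧ (r ∨ p))) ∨ ¬q   [De Morgan]
⇔ r ∨ p ∨ (¬q ∧ (r ∨ p)) ∨ ¬q   [double negation]
⇔ (r ∨ p ∨ ¬q ∨ ¬q) ∧ (r ∨ p ∨ r ∨ p ∨ ¬q)   [distribute ∨ over ∧]
⇔ r ∨ p ∨ ¬q   [simplify]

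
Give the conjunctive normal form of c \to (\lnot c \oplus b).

c \to (\lnot c \oplus b)
≡ \lnot c \lor (\lnot c \oplus b)
≡ \lnot c \lor ((\lnot c \lor b) \land \lnot (\lnot c \land b))
≡ \lnot c \lor ((\lnot c \lor b) \land (\lnot \lnot c \lor \lnot b))
≡ \lnot c \lor ((\lnot c \lor b) \land (c \lor \lnot b))
≡ (\lnot c \lor \lnot c \lor b) \land (\lnot c \lor c \lor \lnot b)
≡ \lnot c \lor b

\lnot c \lor b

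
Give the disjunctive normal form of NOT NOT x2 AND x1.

x2 AND x1

NOT NOT x2 AND x1
= x2 AND x1   [double negation]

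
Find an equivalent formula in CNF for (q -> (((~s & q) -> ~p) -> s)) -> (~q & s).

(q -> (((~s & q) -> ~p) -> s)) -> (~q & s)
≡ ~(q -> (((~s & q) -> ~p) -> s)) | (~q & s)   [eliminate ->]
≡ ~(~q | (((~s & q) -> ~p) -> s)) | (~q & s)   [eliminate ->]
≡ ~(~q | ~((~s & q) -> ~p) | s) | (~q & s)   [eliminate ->]
≡ ~(~q | ~(~(~s & q) | ~p) | s) | (~q & s)   [eliminate ->]
≡ (~~q & ~~(~(~s & q) | ~p) & ~s) | (~q & s)   [De Morgan]
≡ (q & ~~(~(~s & q) | ~p) & ~s) | (~q & s)   [double negation]
≡ (q & (~(~s & q) | ~p) & ~s) | (~q & s)   [double negation]
≡ (q & (~~s | ~q | ~p) & ~s) | (~q & s)   [De Morgan]
≡ (q & (s | ~q | ~p) & ~s) | (~q & s)   [double negation]
≡ (q | ~q) & (q | s) & (s | ~q | ~p | ~q) & (s | ~q | ~p | s) & (~s | ~q) & (~s | s)   [distribute | over &]
≡ (q | s) & (s | ~q | ~p) & (~s | ~q)   [simplify]

(q | s) & (s | ~q | ~p) & (~s | ~q)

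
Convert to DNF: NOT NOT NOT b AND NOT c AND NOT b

NOT NOT NOT b AND NOT c AND NOT b
= NOT b AND NOT c AND NOT b
= NOT b AND NOT c

NOT b AND NOT c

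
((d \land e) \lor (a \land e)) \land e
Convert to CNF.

((d \land e) \lor (a \land e)) \land e
≡ (d \lor a) \land (d \lor e) \land (e \lor a) \land (e \lor e) \land e   [distribute \lor over \land]
≡ (d \lor a) \land e   [simplify]

(d \lor a) \land e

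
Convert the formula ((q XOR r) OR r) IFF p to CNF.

((q XOR r) OR r) IFF p
≡ (((q XOR r) OR r) IMPLIES p) AND (p IMPLIES ((q XOR r) OR r))   [eliminate IFF]
≡ (NOT ((q XOR r) OR r) OR p) AND (p IMPLIES ((q XOR r) OR r))   [eliminate IMPLIES]
≡ (NOT (((q OR r) AND NOT (q AND r)) OR r) OR p) AND (p IMPLIES ((q XOR r) OR r))   [expand XOR]
≡ (NOT (((q OR r) AND NOT (q AND r)) OR r) OR p) AND (NOT p OR (q XOR r) OR r)   [eliminate IMPLIES]
≡ (NOT (((q OR r) AND NOT (q AND r)) OR r) OR p) AND (NOT p OR ((q OR r) AND NOT (q AND r)) OR r)   [expand XOR]
≡ ((NOT ((q OR r) AND NOT (q AND r)) AND NOT r) OR p) AND (NOT p OR ((q OR r) AND NOT (q AND r)) OR r)   [De Morgan]
≡ (((NOT (q OR r) OR NOT NOT (q AND r)) AND NOT r) OR p) AND (NOT p OR ((q OR r) AND NOT (q AND r)) OR r)   [De Morgan]
≡ ((((NOT q AND NOT r) OR NOT NOT (q AND r)) AND NOT r) OR p) AND (NOT p OR ((q OR r) AND NOT (q AND r)) OR r)   [De Morgan]
≡ ((((NOT q AND NOT r) OR (q AND r)) AND NOT r) OR p) AND (NOT p OR ((q OR r) AND NOT (q AND r)) OR r)   [double negation]
≡ ((((NOT q AND NOT r) OR (q AND r)) AND NOT r) OR p) AND (NOT p OR ((q OR r) AND (NOT q OR NOT r)) OR r)   [De Morgan]
≡ (NOT q OR q OR p) AND (NOT q OR r OR p) AND (NOT r OR q OR p) AND (NOT r OR r OR p) AND (NOT r OR p) AND (NOT p OR q OR r OR r) AND (NOT p OR NOT q OR NOT r OR r)   [distribute OR over AND]
≡ (NOT q OR r OR p) AND (NOT r OR p) AND (NOT p OR q OR r)   [simplify]

(NOT q OR r OR p) AND (NOT r OR p) AND (NOT p OR q OR r)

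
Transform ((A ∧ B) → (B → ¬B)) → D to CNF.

(A ∨ D) ∧ (B ∨ D)

((A ∧ B) → (B → ¬B)) → D
≡ ¬((A ∧ B) → (B → ¬B)) ∨ D   (eliminate →)
≡ ¬(¬(A ∧ B) ∨ (B → ¬B)) ∨ D   (eliminate →)
≡ ¬(¬(A ∧ B) ∨ ¬B ∨ ¬B) ∨ D   (eliminate →)
≡ (¬¬(A ∧ B) ∧ ¬¬B ∧ ¬¬B) ∨ D   (De Morgan)
≡ (A ∧ B ∧ ¬¬B ∧ ¬¬B) ∨ D   (double negation)
≡ (A ∧ B ∧ B ∧ ¬¬B) ∨ D   (double negation)
≡ (A ∧ B ∧ B ∧ B) ∨ D   (double negation)
≡ (A ∨ D) ∧ (B ∨ D) ∧ (B ∨ D) ∧ (B ∨ D)   (distribute ∨ over ∧)
≡ (A ∨ D) ∧ (B ∨ D)   (simplify)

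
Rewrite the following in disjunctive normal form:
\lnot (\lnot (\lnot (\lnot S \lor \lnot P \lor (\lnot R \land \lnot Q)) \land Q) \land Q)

\lnot (\lnot (\lnot (\lnot S \lor \lnot P \lor (\lnot R \land \lnot Q)) \land Q) \land Q)
≡ \lnot \lnot (\lnot (\lnot S \lor \lnot P \lor (\lnot R \land \lnot Q)) \land Q) \lor \lnot Q   (De Morgan)
≡ (\lnot (\lnot S \lor \lnot P \lor (\lnot R \land \lnot Q)) \land Q) \lor \lnot Q   (double negation)
≡ (\lnot \lnot S \land \lnot \lnot P \land \lnot (\lnot R \land \lnot Q) \land Q) \lor \lnot Q   (De Morgan)
≡ (S \land \lnot \lnot P \land \lnot (\lnot R \land \lnot Q) \land Q) \lor \lnot Q   (double negation)
≡ (S \land P \land \lnot (\lnot R \land \lnot Q) \land Q) \lor \lnot Q   (double negation)
≡ (S \land P \land (\lnot \lnot R \lor \lnot \lnot Q) \land Q) \lor \lnot Q   (De Morgan)
≡ (S \land P \land (R \lor \lnot \lnot Q) \land Q) \lor \lnot Q   (double negation)
≡ (S \land P \land (R \lor Q) \land Q) \lor \lnot Q   (double negation)
≡ (S \land P \land R \land Q) \lor (S \land P \land Q \land Q) \lor \lnot Q   (distribute \land over \lor)
≡ (S \land P \land Q) \lor \lnot Q   (simplify)

(S \land P \land Q) \lor \lnot Q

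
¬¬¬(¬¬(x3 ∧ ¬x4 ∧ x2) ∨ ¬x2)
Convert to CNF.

¬¬¬(¬¬(x3 ∧ ¬x4 ∧ x2) ∨ ¬x2)
≡ ¬(¬¬(x3 ∧ ¬x4 ∧ x2) ∨ ¬x2)   — double negation
≡ ¬¬¬(x3 ∧ ¬x4 ∧ x2) ∧ ¬¬x2   — De Morgan
≡ ¬(x3 ∧ ¬x4 ∧ x2) ∧ ¬¬x2   — double negation
≡ (¬x3 ∨ ¬¬x4 ∨ ¬x2) ∧ ¬¬x2   — De Morgan
≡ (¬x3 ∨ x4 ∨ ¬x2) ∧ ¬¬x2   — double negation
≡ (¬x3 ∨ x4 ∨ ¬x2) ∧ x2   — double negation

(¬x3 ∨ x4 ∨ ¬x2) ∧ x2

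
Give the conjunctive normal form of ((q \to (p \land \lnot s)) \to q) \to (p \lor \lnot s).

\lnot q \lor p \lor \lnot s

((q \to (p \land \lnot s)) \to q) \to (p \lor \lnot s)
= \lnot ((q \to (p \land \lnot s)) \to q) \lor p \lor \lnot s   (eliminate \to)
= \lnot (\lnot (q \to (p \land \lnot s)) \lor q) \lor p \lor \lnot s   (eliminate \to)
= \lnot (\lnot (\lnot q \lor (p \land \lnot s)) \lor q) \lor p \lor \lnot s   (eliminate \to)
= (\lnot \lnot (\lnot q \lor (p \land \lnot s)) \land \lnot q) \lor p \lor \lnot s   (De Morgan)
= ((\lnot q \lor (p \land \lnot s)) \land \lnot q) \lor p \lor \lnot s   (double negation)
= (\lnot q \lor p \lor p \lor \lnot s) \land (\lnot q \lor \lnot s \lor p \lor \lnot s) \land (\lnot q \lor p \lor \lnot s)   (distribute \lor over \land)
= \lnot q \lor p \lor \lnot s   (simplify)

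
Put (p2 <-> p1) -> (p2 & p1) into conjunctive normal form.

(p2 <-> p1) -> (p2 & p1)
= ~(p2 <-> p1) | (p2 & p1)
= ~((p2 -> p1) & (p1 -> p2)) | (p2 & p1)
= ~((~p2 | p1) & (p1 -> p2)) | (p2 & p1)
= ~((~p2 | p1) & (~p1 | p2)) | (p2 & p1)
= ~(~p2 | p1) | ~(~p1 | p2) | (p2 & p1)
= (~~p2 & ~p1) | ~(~p1 | p2) | (p2 & p1)
= (p2 & ~p1) | ~(~p1 | p2) | (p2 & p1)
= (p2 & ~p1) | (~~p1 & ~p2) | (p2 & p1)
= (p2 & ~p1) | (p1 & ~p2) | (p2 & p1)
= (p2 | p1 | p2) & (p2 | p1 | p1) & (p2 | ~p2 | p2) & (p2 | ~p2 | p1) & (~p1 | p1 | p2) & (~p1 | p1 | p1) & (~p1 | ~p2 | p2) & (~p1 | ~p2 | p1)
= p2 | p1

p2 | p1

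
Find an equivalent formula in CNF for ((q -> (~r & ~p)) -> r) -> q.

((q -> (~r & ~p)) -> r) -> q
≡ ~((q -> (~r & ~p)) -> r) | q   [eliminate ->]
≡ ~(~(q -> (~r & ~p)) | r) | q   [eliminate ->]
≡ ~(~(~q | (~r & ~p)) | r) | q   [eliminate ->]
≡ (~~(~q | (~r & ~p)) & ~r) | q   [De Morgan]
≡ ((~q | (~r & ~p)) & ~r) | q   [double negation]
≡ (~q | ~r | q) & (~q | ~p | q) & (~r | q)   [distribute | over &]
≡ ~r | q   [simplify]

~r | q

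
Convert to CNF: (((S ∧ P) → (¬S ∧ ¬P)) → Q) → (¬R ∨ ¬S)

(((S ∧ P) → (¬S ∧ ¬P)) → Q) → (¬R ∨ ¬S)
≡ ¬(((S ∧ P) → (¬S ∧ ¬P)) → Q) ∨ ¬R ∨ ¬S   — eliminate →
≡ ¬(¬((S ∧ P) → (¬S ∧ ¬P)) ∨ Q) ∨ ¬R ∨ ¬S   — eliminate →
≡ ¬(¬(¬(S ∧ P) ∨ (¬S ∧ ¬P)) ∨ Q) ∨ ¬R ∨ ¬S   — eliminate →
≡ (¬¬(¬(S ∧ P) ∨ (¬S ∧ ¬P)) ∧ ¬Q) ∨ ¬R ∨ ¬S   — De Morgan
≡ ((¬(S ∧ P) ∨ (¬S ∧ ¬P)) ∧ ¬Q) ∨ ¬R ∨ ¬S   — double negation
≡ ((¬S ∨ ¬P ∨ (¬S ∧ ¬P)) ∧ ¬Q) ∨ ¬R ∨ ¬S   — De Morgan
≡ (¬S ∨ ¬P ∨ ¬S ∨ ¬R ∨ ¬S) ∧ (¬S ∨ ¬P ∨ ¬P ∨ ¬R ∨ ¬S) ∧ (¬Q ∨ ¬R ∨ ¬S)   — distribute ∨ over ∧
≡ (¬S ∨ ¬P ∨ ¬R) ∧ (¬Q ∨ ¬R ∨ ¬S)   — simplify

(¬S ∨ ¬P ∨ ¬R) ∧ (¬Q ∨ ¬R ∨ ¬S)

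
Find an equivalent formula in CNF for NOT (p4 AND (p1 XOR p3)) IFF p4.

p4 AND (NOT p4 OR NOT p1 OR p3) AND (NOT p4 OR NOT p3 OR p1)

NOT (p4 AND (p1 XOR p3)) IFF p4
⇔ (NOT (p4 AND (p1 XOR p3)) IMPLIES p4) AND (p4 IMPLIES NOT (p4 AND (p1 XOR p3)))   [eliminate IFF]
⇔ (NOT NOT (p4 AND (p1 XOR p3)) OR p4) AND (p4 IMPLIES NOT (p4 AND (p1 XOR p3)))   [eliminate IMPLIES]
⇔ (NOT NOT (p4 AND (p1 OR p3) AND NOT (p1 AND p3)) OR p4) AND (p4 IMPLIES NOT (p4 AND (p1 XOR p3)))   [expand XOR]
⇔ (NOT NOT (p4 AND (p1 OR p3) AND NOT (p1 AND p3)) OR p4) AND (NOT p4 OR NOT (p4 AND (p1 XOR p3)))   [eliminate IMPLIES]
⇔ (NOT NOT (p4 AND (p1 OR p3) AND NOT (p1 AND p3)) OR p4) AND (NOT p4 OR NOT (p4 AND (p1 OR p3) AND NOT (p1 AND p3)))   [expand XOR]
⇔ ((p4 AND (p1 OR p3) AND NOT (p1 AND p3)) OR p4) AND (NOT p4 OR NOT (p4 AND (p1 OR p3) AND NOT (p1 AND p3)))   [double negation]
⇔ ((p4 AND (p1 OR p3) AND (NOT p1 OR NOT p3)) OR p4) AND (NOT p4 OR NOT (p4 AND (p1 OR p3) AND NOT (p1 AND p3)))   [De Morgan]
⇔ ((p4 AND (p1 OR p3) AND (NOT p1 OR NOT p3)) OR p4) AND (NOT p4 OR NOT p4 OR NOT (p1 OR p3) OR NOT NOT (p1 AND p3))   [De Morgan]
⇔ ((p4 AND (p1 OR p3) AND (NOT p1 OR NOT p3)) OR p4) AND (NOT p4 OR NOT p4 OR (NOT p1 AND NOT p3) OR NOT NOT (p1 AND p3))   [De Morgan]
⇔ ((p4 AND (p1 OR p3) AND (NOT p1 OR NOT p3)) OR p4) AND (NOT p4 OR NOT p4 OR (NOT p1 AND NOT p3) OR (p1 AND p3))   [double negation]
⇔ (p4 OR p4) AND (p1 OR p3 OR p4) AND (NOT p1 OR NOT p3 OR p4) AND (NOT p4 OR NOT p4 OR NOT p1 OR p1) AND (NOT p4 OR NOT p4 OR NOT p1 OR p3) AND (NOT p4 OR NOT p4 OR NOT p3 OR p1) AND (NOT p4 OR NOT p4 OR NOT p3 OR p3)   [distribute OR over AND]
⇔ p4 AND (NOT p4 OR NOT p1 OR p3) AND (NOT p4 OR NOT p3 OR p1)   [simplify]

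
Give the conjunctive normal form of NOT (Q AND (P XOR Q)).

NOT (Q AND (P XOR Q))
= NOT (Q AND (P OR Q) AND NOT (P AND Q))   [expand XOR]
= NOT Q OR NOT (P OR Q) OR NOT NOT (P AND Q)   [De Morgan]
= NOT Q OR (NOT P AND NOT Q) OR NOT NOT (P AND Q)   [De Morgan]
= NOT Q OR (NOT P AND NOT Q) OR (P AND Q)   [double negation]
= (NOT Q OR NOT P OR P) AND (NOT Q OR NOT P OR Q) AND (NOT Q OR NOT Q OR P) AND (NOT Q OR NOT Q OR Q)   [distribute OR over AND]
= NOT Q OR P   [simplify]

NOT Q OR P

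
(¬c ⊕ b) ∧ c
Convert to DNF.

c ∧ b

(¬c ⊕ b) ∧ c
⇔ (¬c ∧ ¬b ∨ ¬¬c ∧ b) ∧ c   [expand ⊕]
⇔ (¬c ∧ ¬b ∨ c ∧ b) ∧ c   [double negation]
⇔ ¬c ∧ ¬b ∧ c ∨ c ∧ b ∧ c   [distribute ∧ over ∨]
⇔ c ∧ b   [simplify]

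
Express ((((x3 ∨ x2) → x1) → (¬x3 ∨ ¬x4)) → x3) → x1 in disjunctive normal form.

((((x3 ∨ x2) → x1) → (¬x3 ∨ ¬x4)) → x3) → x1
≡ ¬((((x3 ∨ x2) → x1) → (¬x3 ∨ ¬x4)) → x3) ∨ x1   [eliminate →]
≡ ¬(¬(((x3 ∨ x2) → x1) → (¬x3 ∨ ¬x4)) ∨ x3) ∨ x1   [eliminate →]
≡ ¬(¬(¬((x3 ∨ x2) → x1) ∨ ¬x3 ∨ ¬x4) ∨ x3) ∨ x1   [eliminate →]
≡ ¬(¬(¬(¬(x3 ∨ x2) ∨ x1) ∨ ¬x3 ∨ ¬x4) ∨ x3) ∨ x1   [eliminate →]
≡ (¬¬(¬(¬(x3 ∨ x2) ∨ x1) ∨ ¬x3 ∨ ¬x4) ∧ ¬x3) ∨ x1   [De Morgan]
≡ ((¬(¬(x3 ∨ x2) ∨ x1) ∨ ¬x3 ∨ ¬x4) ∧ ¬x3) ∨ x1   [double negation]
≡ (((¬¬(x3 ∨ x2) ∧ ¬x1) ∨ ¬x3 ∨ ¬x4) ∧ ¬x3) ∨ x1   [De Morgan]
≡ ((((x3 ∨ x2) ∧ ¬x1) ∨ ¬x3 ∨ ¬x4) ∧ ¬x3) ∨ x1   [double negation]
≡ (x3 ∧ ¬x1 ∧ ¬x3) ∨ (x2 ∧ ¬x1 ∧ ¬x3) ∨ (¬x3 ∧ ¬x3) ∨ (¬x4 ∧ ¬x3) ∨ x1   [distribute ∧ over ∨]
≡ ¬x3 ∨ x1   [simplify]

¬x3 ∨ x1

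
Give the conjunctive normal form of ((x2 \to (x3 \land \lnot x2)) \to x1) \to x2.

((x2 \to (x3 \land \lnot x2)) \to x1) \to x2
≡ \lnot ((x2 \to (x3 \land \lnot x2)) \to x1) \lor x2
≡ \lnot (\lnot (x2 \to (x3 \land \lnot x2)) \lor x1) \lor x2
≡ \lnot (\lnot (\lnot x2 \lor (x3 \land \lnot x2)) \lor x1) \lor x2
≡ (\lnot \lnot (\lnot x2 \lor (x3 \land \lnot x2)) \land \lnot x1) \lor x2
≡ ((\lnot x2 \lor (x3 \land \lnot x2)) \land \lnot x1) \lor x2
≡ (\lnot x2 \lor x3 \lor x2) \land (\lnot x2 \lor \lnot x2 \lor x2) \land (\lnot x1 \lor x2)
≡ \lnot x1 \lor x2

\lnot x1 \lor x2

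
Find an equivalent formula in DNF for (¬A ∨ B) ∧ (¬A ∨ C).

(¬A ∨ B) ∧ (¬A ∨ C)
= (¬A ∧ ¬A) ∨ (¬A ∧ C) ∨ (B ∧ ¬A) ∨ (B ∧ C)
= ¬A ∨ (B ∧ C)

¬A ∨ (B ∧ C)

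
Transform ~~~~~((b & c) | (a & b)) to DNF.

~~~~~((b & c) | (a & b))
= ~~~((b & c) | (a & b))
= ~((b & c) | (a & b))
= ~(b & c) & ~(a & b)
= (~b | ~c) & ~(a & b)
= (~b | ~c) & (~a | ~b)
= (~b & ~a) | (~b & ~b) | (~c & ~a) | (~c & ~b)
= ~b | (~c & ~a)

~b | (~c & ~a)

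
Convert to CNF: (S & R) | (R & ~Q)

(S & R) | (R & ~Q)
= (S | R) & (S | ~Q) & (R | R) & (R | ~Q)   (distribute | over &)
= (S | ~Q) & R   (simplify)

(S | ~Q) & R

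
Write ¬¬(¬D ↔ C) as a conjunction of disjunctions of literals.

¬¬(¬D ↔ C)
≡ ¬¬((¬D → C) ∧ (C → ¬D))   [eliminate ↔]
≡ ¬¬((¬¬D ∨ C) ∧ (C → ¬D))   [eliminate →]
≡ ¬¬((¬¬D ∨ C) ∧ (¬C ∨ ¬D))   [eliminate →]
≡ (¬¬D ∨ C) ∧ (¬C ∨ ¬D)   [double negation]
≡ (D ∨ C) ∧ (¬C ∨ ¬D)   [double negation]

(D ∨ C) ∧ (¬C ∨ ¬D)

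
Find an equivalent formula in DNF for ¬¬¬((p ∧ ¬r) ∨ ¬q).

(¬p ∧ q) ∨ (r ∧ q)

¬¬¬((p ∧ ¬r) ∨ ¬q)
≡ ¬((p ∧ ¬r) ∨ ¬q)   [double negation]
≡ ¬(p ∧ ¬r) ∧ ¬¬q   [De Morgan]
≡ (¬p ∨ ¬¬r) ∧ ¬¬q   [De Morgan]
≡ (¬p ∨ r) ∧ ¬¬q   [double negation]
≡ (¬p ∨ r) ∧ q   [double negation]
≡ (¬p ∧ q) ∨ (r ∧ q)   [distribute ∧ over ∨]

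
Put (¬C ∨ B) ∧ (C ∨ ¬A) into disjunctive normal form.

(¬C ∧ ¬A) ∨ (B ∧ C) ∨ (B ∧ ¬A)

(¬C ∨ B) ∧ (C ∨ ¬A)
≡ (¬C ∧ C) ∨ (¬C ∧ ¬A) ∨ (B ∧ C) ∨ (B ∧ ¬A)   (distribute ∧ over ∨)
≡ (¬C ∧ ¬A) ∨ (B ∧ C) ∨ (B ∧ ¬A)   (simplify)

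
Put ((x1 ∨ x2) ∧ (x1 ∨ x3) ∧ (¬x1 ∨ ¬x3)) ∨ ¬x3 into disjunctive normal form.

((x1 ∨ x2) ∧ (x1 ∨ x3) ∧ (¬x1 ∨ ¬x3)) ∨ ¬x3
⇔ (x1 ∧ x1 ∧ ¬x1) ∨ (x1 ∧ x1 ∧ ¬x3) ∨ (x1 ∧ x3 ∧ ¬x1) ∨ (x1 ∧ x3 ∧ ¬x3) ∨ (x2 ∧ x1 ∧ ¬x1) ∨ (x2 ∧ x1 ∧ ¬x3) ∨ (x2 ∧ x3 ∧ ¬x1) ∨ (x2 ∧ x3 ∧ ¬x3) ∨ ¬x3   [distribute ∧ over ∨]
⇔ (x2 ∧ x3 ∧ ¬x1) ∨ ¬x3   [simplify]

(x2 ∧ x3 ∧ ¬x1) ∨ ¬x3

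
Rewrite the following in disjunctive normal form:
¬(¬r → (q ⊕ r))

¬r ∧ ¬q

¬(¬r → (q ⊕ r))
≡ ¬(¬¬r ∨ (q ⊕ r))   (eliminate →)
≡ ¬(¬¬r ∨ (q ∧ ¬r) ∨ (¬q ∧ r))   (expand ⊕)
≡ ¬¬¬r ∧ ¬(q ∧ ¬r) ∧ ¬(¬q ∧ r)   (De Morgan)
≡ ¬r ∧ ¬(q ∧ ¬r) ∧ ¬(¬q ∧ r)   (double negation)
≡ ¬r ∧ (¬q ∨ ¬¬r) ∧ ¬(¬q ∧ r)   (De Morgan)
≡ ¬r ∧ (¬q ∨ r) ∧ ¬(¬q ∧ r)   (double negation)
≡ ¬r ∧ (¬q ∨ r) ∧ (¬¬q ∨ ¬r)   (De Morgan)
≡ ¬r ∧ (¬q ∨ r) ∧ (q ∨ ¬r)   (double negation)
≡ (¬r ∧ ¬q ∧ q) ∨ (¬r ∧ ¬q ∧ ¬r) ∨ (¬r ∧ r ∧ q) ∨ (¬r ∧ r ∧ ¬r)   (distribute ∧ over ∨)
≡ ¬r ∧ ¬q   (simplify)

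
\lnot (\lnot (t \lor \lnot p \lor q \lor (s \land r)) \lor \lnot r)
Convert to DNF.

(t \land r) \lor (\lnot p \land r) \lor (q \land r) \lor (s \land r)

\lnot (\lnot (t \lor \lnot p \lor q \lor (s \land r)) \lor \lnot r)
≡ \lnot \lnot (t \lor \lnot p \lor q \lor (s \land r)) \land \lnot \lnot r   [De Morgan]
≡ (t \lor \lnot p \lor q \lor (s \land r)) \land \lnot \lnot r   [double negation]
≡ (t \lor \lnot p \lor q \lor (s \land r)) \land r   [double negation]
≡ (t \land r) \lor (\lnot p \land r) \lor (q \land r) \lor (s \land r \land r)   [distribute \land over \lor]
≡ (t \land r) \lor (\lnot p \land r) \lor (q \land r) \lor (s \land r)   [simplify]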